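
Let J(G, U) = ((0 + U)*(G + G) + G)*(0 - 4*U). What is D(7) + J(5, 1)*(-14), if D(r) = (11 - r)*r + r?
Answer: 875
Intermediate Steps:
D(r) = r + r*(11 - r) (D(r) = r*(11 - r) + r = r + r*(11 - r))
J(G, U) = -4*U*(G + 2*G*U) (J(G, U) = (U*(2*G) + G)*(-4*U) = (2*G*U + G)*(-4*U) = (G + 2*G*U)*(-4*U) = -4*U*(G + 2*G*U))
D(7) + J(5, 1)*(-14) = 7*(12 - 1*7) - 4*5*1*(1 + 2*1)*(-14) = 7*(12 - 7) - 4*5*1*(1 + 2)*(-14) = 7*5 - 4*5*1*3*(-14) = 35 - 60*(-14) = 35 + 840 = 875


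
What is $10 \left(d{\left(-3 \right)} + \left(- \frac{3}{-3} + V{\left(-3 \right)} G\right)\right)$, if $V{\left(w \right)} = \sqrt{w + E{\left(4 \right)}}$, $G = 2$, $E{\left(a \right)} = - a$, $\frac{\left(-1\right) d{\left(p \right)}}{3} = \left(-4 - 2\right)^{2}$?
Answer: $-1070 + 20 i \sqrt{7} \approx -1070.0 + 52.915 i$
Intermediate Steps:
$d{\left(p \right)} = -108$ ($d{\left(p \right)} = - 3 \left(-4 - 2\right)^{2} = - 3 \left(-6\right)^{2} = \left(-3\right) 36 = -108$)
$V{\left(w \right)} = \sqrt{-4 + w}$ ($V{\left(w \right)} = \sqrt{w - 4} = \sqrt{-4 + w}$)
$10 \left(d{\left(-3 \right)} + \left(- \frac{3}{-3} + V{\left(-3 \right)} G\right)\right) = 10 \left(-108 + \left(- \frac{3}{-3} + \sqrt{-4 - 3} \cdot 2\right)\right) = 10 \left(-108 + \left(\left(-3\right) \left(- \frac{1}{3}\right) + \sqrt{-7} \cdot 2\right)\right) = 10 \left(-108 + \left(1 + i \sqrt{7} \cdot 2\right)\right) = 10 \left(-108 + \left(1 + 2 i \sqrt{7}\right)\right) = 10 \left(-107 + 2 i \sqrt{7}\right) = -1070 + 20 i \sqrt{7}$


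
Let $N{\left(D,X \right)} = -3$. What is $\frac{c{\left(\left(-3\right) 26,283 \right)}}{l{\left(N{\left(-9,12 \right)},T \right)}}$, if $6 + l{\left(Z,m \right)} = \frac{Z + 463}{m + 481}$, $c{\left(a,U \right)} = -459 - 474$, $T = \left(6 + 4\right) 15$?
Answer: $\frac{588723}{3326} \approx 177.01$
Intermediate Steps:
$T = 150$ ($T = 10 \cdot 15 = 150$)
$c{\left(a,U \right)} = -933$ ($c{\left(a,U \right)} = -459 - 474 = -933$)
$l{\left(Z,m \right)} = -6 + \frac{463 + Z}{481 + m}$ ($l{\left(Z,m \right)} = -6 + \frac{Z + 463}{m + 481} = -6 + \frac{463 + Z}{481 + m}$)
$\frac{c{\left(\left(-3\right) 26,283 \right)}}{l{\left(N{\left(-9,12 \right)},T \right)}} = - \frac{933}{\frac{1}{481 + 150} \left(-2423 - 3 - 900\right)} = - \frac{933}{\frac{1}{631} \left(-2423 - 3 - 900\right)} = - \frac{933}{\frac{1}{631} \left(-3326\right)} = - \frac{933}{- \frac{3326}{631}} = \left(-933\right) \left(- \frac{631}{3326}\right) = \frac{588723}{3326}$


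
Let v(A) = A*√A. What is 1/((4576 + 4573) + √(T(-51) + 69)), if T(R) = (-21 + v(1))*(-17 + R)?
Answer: 9149/83702772 - √1429/83702772 ≈ 0.00010885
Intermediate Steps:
v(A) = A^(3/2)
T(R) = 340 - 20*R (T(R) = (-21 + 1^(3/2))*(-17 + R) = (-21 + 1)*(-17 + R) = -20*(-17 + R) = 340 - 20*R)
1/((4576 + 4573) + √(T(-51) + 69)) = 1/((4576 + 4573) + √((340 - 20*(-51)) + 69)) = 1/(9149 + √((340 + 1020) + 69)) = 1/(9149 + √(1360 + 69)) = 1/(9149 + √1429)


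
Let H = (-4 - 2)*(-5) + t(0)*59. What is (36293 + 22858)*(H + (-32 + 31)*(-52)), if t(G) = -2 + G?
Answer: -2129436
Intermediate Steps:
H = -88 (H = (-4 - 2)*(-5) + (-2 + 0)*59 = -6*(-5) - 2*59 = 30 - 118 = -88)
(36293 + 22858)*(H + (-32 + 31)*(-52)) = (36293 + 22858)*(-88 + (-32 + 31)*(-52)) = 59151*(-88 - 1*(-52)) = 59151*(-88 + 52) = 59151*(-36) = -2129436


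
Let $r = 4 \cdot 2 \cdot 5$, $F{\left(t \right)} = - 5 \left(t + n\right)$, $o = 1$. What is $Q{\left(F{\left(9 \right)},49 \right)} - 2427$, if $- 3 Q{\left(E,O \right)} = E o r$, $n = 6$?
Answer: $-1427$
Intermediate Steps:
$F{\left(t \right)} = -30 - 5 t$ ($F{\left(t \right)} = - 5 \left(t + 6\right) = - 5 \left(6 + t\right) = -30 - 5 t$)
$r = 40$ ($r = 8 \cdot 5 = 40$)
$Q{\left(E,O \right)} = - \frac{40 E}{3}$ ($Q{\left(E,O \right)} = - \frac{E 1 \cdot 40}{3} = - \frac{E 40}{3} = - \frac{40 E}{3}$)
$Q{\left(F{\left(9 \right)},49 \right)} - 2427 = - \frac{40 \left(-30 - 45\right)}{3} - 2427 = \left(- \frac{40}{3}\right) \left(-75\right) - 2427 = 1000 - 2427 = -1427$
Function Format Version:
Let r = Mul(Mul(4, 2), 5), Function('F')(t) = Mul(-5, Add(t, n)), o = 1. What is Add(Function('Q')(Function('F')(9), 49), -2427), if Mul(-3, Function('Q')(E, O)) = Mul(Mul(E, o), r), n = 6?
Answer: -1427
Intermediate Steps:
Function('F')(t) = Add(-30, Mul(-5, t)) (Function('F')(t) = Mul(-5, Add(t, 6)) = Mul(-5, Add(6, t)) = Add(-30, Mul(-5, t)))
r = 40 (r = Mul(8, 5) = 40)
Function('Q')(E, O) = Mul(Rational(-40, 3), E) (Function('Q')(E, O) = Mul(Rational(-1, 3), Mul(Mul(E, 1), 40)) = Mul(Rational(-1, 3), Mul(E, 40)) = Mul(Rational(-1, 3), Mul(40, E)) = Mul(Rational(-40, 3), E))
Add(Function('Q')(Function('F')(9), 49), -2427) = Add(Mul(Rational(-40, 3), Add(-30, Mul(-5, 9))), -2427) = Add(Mul(Rational(-40, 3), Add(-30, -45)), -2427) = Add(Mul(Rational(-40, 3), -75), -2427) = Add(1000, -2427) = -1427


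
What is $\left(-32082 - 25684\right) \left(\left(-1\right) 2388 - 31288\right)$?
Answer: $1945327816$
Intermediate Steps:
$\left(-32082 - 25684\right) \left(\left(-1\right) 2388 - 31288\right) = - 57766 \left(-2388 - 31288\right) = \left(-57766\right) \left(-33676\right) = 1945327816$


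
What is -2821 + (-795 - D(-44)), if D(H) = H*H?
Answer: -5552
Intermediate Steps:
D(H) = H**2
-2821 + (-795 - D(-44)) = -2821 + (-795 - 1*(-44)**2) = -2821 + (-795 - 1*1936) = -2821 + (-795 - 1936) = -2821 - 2731 = -5552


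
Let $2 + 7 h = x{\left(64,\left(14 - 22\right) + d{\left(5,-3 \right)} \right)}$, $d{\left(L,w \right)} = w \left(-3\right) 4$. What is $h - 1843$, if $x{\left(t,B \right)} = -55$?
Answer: $- \frac{12958}{7} \approx -1851.1$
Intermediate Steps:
$d{\left(L,w \right)} = - 12 w$ ($d{\left(L,w \right)} = - 3 w 4 = - 12 w$)
$h = - \frac{57}{7}$ ($h = - \frac{2}{7} + \frac{1}{7} \left(-55\right) = - \frac{2}{7} - \frac{55}{7} = - \frac{57}{7} \approx -8.1429$)
$h - 1843 = - \frac{57}{7} - 1843 = - \frac{12958}{7}$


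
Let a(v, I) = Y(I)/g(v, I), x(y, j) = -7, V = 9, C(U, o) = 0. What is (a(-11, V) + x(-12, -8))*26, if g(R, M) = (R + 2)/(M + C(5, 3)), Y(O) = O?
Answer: -416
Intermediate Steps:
g(R, M) = (2 + R)/M (g(R, M) = (R + 2)/(M + 0) = (2 + R)/M)
a(v, I) = I**2/(2 + v) (a(v, I) = I/(((2 + v)/I)) = I*(I/(2 + v)) = I**2/(2 + v))
(a(-11, V) + x(-12, -8))*26 = (9**2/(2 - 11) - 7)*26 = (81/(-9) - 7)*26 = (81*(-1/9) - 7)*26 = (-9 - 7)*26 = -16*26 = -416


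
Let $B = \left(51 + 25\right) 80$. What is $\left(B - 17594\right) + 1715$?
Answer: $-9799$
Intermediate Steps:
$B = 6080$ ($B = 76 \cdot 80 = 6080$)
$\left(B - 17594\right) + 1715 = \left(6080 - 17594\right) + 1715 = -11514 + 1715 = -9799$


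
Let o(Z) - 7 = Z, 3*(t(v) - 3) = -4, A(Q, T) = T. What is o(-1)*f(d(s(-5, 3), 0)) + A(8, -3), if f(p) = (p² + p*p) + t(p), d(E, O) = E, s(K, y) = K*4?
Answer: 4807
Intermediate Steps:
s(K, y) = 4*K
t(v) = 5/3 (t(v) = 3 + (⅓)*(-4) = 3 - 4/3 = 5/3)
o(Z) = 7 + Z
f(p) = 5/3 + 2*p² (f(p) = (p² + p*p) + 5/3 = (p² + p²) + 5/3 = 2*p² + 5/3 = 5/3 + 2*p²)
o(-1)*f(d(s(-5, 3), 0)) + A(8, -3) = (7 - 1)*(5/3 + 2*(4*(-5))²) - 3 = 6*(5/3 + 2*(-20)²) - 3 = 6*(5/3 + 2*400) - 3 = 6*(5/3 + 800) - 3 = 6*(2405/3) - 3 = 4810 - 3 = 4807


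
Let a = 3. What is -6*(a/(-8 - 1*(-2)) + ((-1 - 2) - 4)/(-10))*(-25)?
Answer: 30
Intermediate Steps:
-6*(a/(-8 - 1*(-2)) + ((-1 - 2) - 4)/(-10))*(-25) = -6*(3/(-8 - 1*(-2)) + ((-1 - 2) - 4)/(-10))*(-25) = -6*(3/(-8 + 2) + (-3 - 4)*(-1/10))*(-25) = -6*(3/(-6) - 7*(-1/10))*(-25) = -6*(3*(-1/6) + 7/10)*(-25) = -6*(-1/2 + 7/10)*(-25) = -6*1/5*(-25) = -6/5*(-25) = 30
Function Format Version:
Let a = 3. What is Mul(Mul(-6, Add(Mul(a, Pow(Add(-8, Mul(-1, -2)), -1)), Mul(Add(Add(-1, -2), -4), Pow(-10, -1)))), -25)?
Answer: 30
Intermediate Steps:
Mul(Mul(-6, Add(Mul(a, Pow(Add(-8, Mul(-1, -2)), -1)), Mul(Add(Add(-1, -2), -4), Pow(-10, -1)))), -25) = Mul(Mul(-6, Add(Mul(3, Pow(Add(-8, Mul(-1, -2)), -1)), Mul(Add(Add(-1, -2), -4), Pow(-10, -1)))), -25) = Mul(Mul(-6, Add(Mul(3, Pow(Add(-8, 2), -1)), Mul(Add(-3, -4), Rational(-1, 10)))), -25) = Mul(Mul(-6, Add(Mul(3, Pow(-6, -1)), Mul(-7, Rational(-1, 10)))), -25) = Mul(Mul(-6, Add(Mul(3, Rational(-1, 6)), Rational(7, 10))), -25) = Mul(Mul(-6, Add(Rational(-1, 2), Rational(7, 10))), -25) = Mul(Mul(-6, Rational(1, 5)), -25) = Mul(Rational(-6, 5), -25) = 30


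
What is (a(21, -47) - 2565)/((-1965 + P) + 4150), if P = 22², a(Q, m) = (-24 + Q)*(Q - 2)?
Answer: -2622/2669 ≈ -0.98239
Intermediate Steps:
a(Q, m) = (-24 + Q)*(-2 + Q)
P = 484
(a(21, -47) - 2565)/((-1965 + P) + 4150) = ((48 + 21² - 26*21) - 2565)/((-1965 + 484) + 4150) = ((48 + 441 - 546) - 2565)/(-1481 + 4150) = (-57 - 2565)/2669 = -2622*1/2669 = -2622/2669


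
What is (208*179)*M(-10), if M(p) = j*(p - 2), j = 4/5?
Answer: -1787136/5 ≈ -3.5743e+5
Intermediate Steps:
j = ⅘ (j = 4*(⅕) = ⅘ ≈ 0.80000)
M(p) = -8/5 + 4*p/5 (M(p) = 4*(p - 2)/5 = 4*(-2 + p)/5 = -8/5 + 4*p/5)
(208*179)*M(-10) = (208*179)*(-8/5 + (⅘)*(-10)) = 37232*(-8/5 - 8) = 37232*(-48/5) = -1787136/5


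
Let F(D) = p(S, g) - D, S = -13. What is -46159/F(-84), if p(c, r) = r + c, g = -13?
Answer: -46159/58 ≈ -795.84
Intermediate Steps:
p(c, r) = c + r
F(D) = -26 - D (F(D) = (-13 - 13) - D = -26 - D)
-46159/F(-84) = -46159/(-26 - 1*(-84)) = -46159/(-26 + 84) = -46159/58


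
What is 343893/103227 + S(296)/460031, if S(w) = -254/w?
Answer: 7804600037085/2342722588492 ≈ 3.3314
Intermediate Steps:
343893/103227 + S(296)/460031 = 343893/103227 - 254/296/460031 = 343893*(1/103227) - 254*1/296*(1/460031) = 114631/34409 - 127/148*1/460031 = 114631/34409 - 127/68084588 = 7804600037085/2342722588492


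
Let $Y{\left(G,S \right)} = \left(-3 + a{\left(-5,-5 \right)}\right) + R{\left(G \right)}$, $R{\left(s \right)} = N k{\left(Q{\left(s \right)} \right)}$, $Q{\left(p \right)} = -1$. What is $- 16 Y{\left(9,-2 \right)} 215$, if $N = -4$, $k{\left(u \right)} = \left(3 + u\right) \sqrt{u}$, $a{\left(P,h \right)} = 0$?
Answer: $10320 + 27520 i \approx 10320.0 + 27520.0 i$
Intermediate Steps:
$k{\left(u \right)} = \sqrt{u} \left(3 + u\right)$
$R{\left(s \right)} = - 8 i$ ($R{\left(s \right)} = - 4 \sqrt{-1} \left(3 - 1\right) = - 4 i 2 = - 4 \cdot 2 i = - 8 i$)
$Y{\left(G,S \right)} = -3 - 8 i$ ($Y{\left(G,S \right)} = \left(-3 + 0\right) - 8 i = -3 - 8 i$)
$- 16 Y{\left(9,-2 \right)} 215 = - 16 \left(-3 - 8 i\right) 215 = \left(48 + 128 i\right) 215 = 10320 + 27520 i$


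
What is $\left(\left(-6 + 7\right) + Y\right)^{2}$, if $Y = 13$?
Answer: $196$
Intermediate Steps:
$\left(\left(-6 + 7\right) + Y\right)^{2} = \left(\left(-6 + 7\right) + 13\right)^{2} = \left(1 + 13\right)^{2} = 14^{2} = 196$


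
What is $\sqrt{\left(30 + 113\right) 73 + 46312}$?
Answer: $\sqrt{56751} \approx 238.22$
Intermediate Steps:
$\sqrt{\left(30 + 113\right) 73 + 46312} = \sqrt{143 \cdot 73 + 46312} = \sqrt{10439 + 46312} = \sqrt{56751}$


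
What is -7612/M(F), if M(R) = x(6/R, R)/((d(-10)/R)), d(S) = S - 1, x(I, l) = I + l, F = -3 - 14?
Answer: 83732/295 ≈ 283.84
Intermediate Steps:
F = -17
d(S) = -1 + S
M(R) = -R*(R + 6/R)/11 (M(R) = (6/R + R)/(((-1 - 10)/R)) = (R + 6/R)/((-11/R)) = (R + 6/R)*(-R/11) = -R*(R + 6/R)/11)
-7612/M(F) = -7612/(-6/11 - 1/11*(-17)²) = -7612/(-6/11 - 1/11*289) = -7612/(-6/11 - 289/11) = -7612/(-295/11) = -7612*(-11/295) = 83732/295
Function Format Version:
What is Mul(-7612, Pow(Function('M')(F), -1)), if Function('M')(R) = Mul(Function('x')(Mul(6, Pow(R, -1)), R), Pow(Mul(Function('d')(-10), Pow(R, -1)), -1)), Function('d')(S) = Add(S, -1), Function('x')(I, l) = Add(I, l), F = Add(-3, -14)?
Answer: Rational(83732, 295) ≈ 283.84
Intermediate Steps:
F = -17
Function('d')(S) = Add(-1, S)
Function('M')(R) = Mul(Rational(-1, 11), R, Add(R, Mul(6, Pow(R, -1)))) (Function('M')(R) = Mul(Add(Mul(6, Pow(R, -1)), R), Pow(Mul(Add(-1, -10), Pow(R, -1)), -1)) = Mul(Add(R, Mul(6, Pow(R, -1))), Pow(Mul(-11, Pow(R, -1)), -1)) = Mul(Add(R, Mul(6, Pow(R, -1))), Mul(Rational(-1, 11), R)) = Mul(Rational(-1, 11), R, Add(R, Mul(6, Pow(R, -1)))))
Mul(-7612, Pow(Function('M')(F), -1)) = Mul(-7612, Pow(Add(Rational(-6, 11), Mul(Rational(-1, 11), Pow(-17, 2))), -1)) = Mul(-7612, Pow(Add(Rational(-6, 11), Mul(Rational(-1, 11), 289)), -1)) = Mul(-7612, Pow(Add(Rational(-6, 11), Rational(-289, 11)), -1)) = Mul(-7612, Pow(Rational(-295, 11), -1)) = Mul(-7612, Rational(-11, 295)) = Rational(83732, 295)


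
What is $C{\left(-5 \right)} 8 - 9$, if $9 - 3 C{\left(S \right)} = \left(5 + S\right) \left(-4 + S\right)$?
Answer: $15$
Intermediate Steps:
$C{\left(S \right)} = 3 - \frac{\left(-4 + S\right) \left(5 + S\right)}{3}$ ($C{\left(S \right)} = 3 - \frac{\left(5 + S\right) \left(-4 + S\right)}{3} = 3 - \frac{\left(-4 + S\right) \left(5 + S\right)}{3}$)
$C{\left(-5 \right)} 8 - 9 = \left(\frac{29}{3} - - \frac{5}{3} - \frac{\left(-5\right)^{2}}{3}\right) 8 - 9 = \left(\frac{29}{3} + \frac{5}{3} - \frac{25}{3}\right) 8 - 9 = 3 \cdot 8 - 9 = 24 - 9 = 15$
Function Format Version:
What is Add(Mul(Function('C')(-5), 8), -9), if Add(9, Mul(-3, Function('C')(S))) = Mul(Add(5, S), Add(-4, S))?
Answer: 15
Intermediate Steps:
Function('C')(S) = Add(3, Mul(Rational(-1, 3), Add(-4, S), Add(5, S))) (Function('C')(S) = Add(3, Mul(Rational(-1, 3), Mul(Add(5, S), Add(-4, S)))) = Add(3, Mul(Rational(-1, 3), Mul(Add(-4, S), Add(5, S)))) = Add(3, Mul(Rational(-1, 3), Add(-4, S), Add(5, S))))
Add(Mul(Function('C')(-5), 8), -9) = Add(Mul(Add(Rational(29, 3), Mul(Rational(-1, 3), -5), Mul(Rational(-1, 3), Pow(-5, 2))), 8), -9) = Add(Mul(Add(Rational(29, 3), Rational(5, 3), Mul(Rational(-1, 3), 25)), 8), -9) = Add(Mul(Add(Rational(29, 3), Rational(5, 3), Rational(-25, 3)), 8), -9) = Add(Mul(3, 8), -9) = Add(24, -9) = 15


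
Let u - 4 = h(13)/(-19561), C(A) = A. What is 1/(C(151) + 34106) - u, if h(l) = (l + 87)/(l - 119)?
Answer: -142062125641/35515362381 ≈ -4.0000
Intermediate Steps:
h(l) = (87 + l)/(-119 + l)
u = 4146982/1036733 (u = 4 + ((87 + 13)/(-119 + 13))/(-19561) = 4 + (100/(-106))*(-1/19561) = 4 - 1/106*100*(-1/19561) = 4 - 50/53*(-1/19561) = 4 + 50/1036733 = 4146982/1036733 ≈ 4.0000)
1/(C(151) + 34106) - u = 1/(151 + 34106) - 1*4146982/1036733 = 1/34257 - 4146982/1036733 = -142062125641/35515362381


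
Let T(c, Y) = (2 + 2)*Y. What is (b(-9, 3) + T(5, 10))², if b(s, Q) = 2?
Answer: 1764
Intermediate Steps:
T(c, Y) = 4*Y
(b(-9, 3) + T(5, 10))² = (2 + 4*10)² = (2 + 40)² = 42² = 1764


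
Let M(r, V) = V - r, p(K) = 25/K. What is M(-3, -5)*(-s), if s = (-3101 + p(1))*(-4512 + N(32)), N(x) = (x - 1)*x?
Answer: 21655040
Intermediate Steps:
N(x) = x*(-1 + x) (N(x) = (-1 + x)*x = x*(-1 + x))
s = 10827520 (s = (-3101 + 25/1)*(-4512 + 32*(-1 + 32)) = (-3101 + 25*1)*(-4512 + 32*31) = (-3101 + 25)*(-4512 + 992) = -3076*(-3520) = 10827520)
M(-3, -5)*(-s) = (-5 - 1*(-3))*(-1*10827520) = (-5 + 3)*(-10827520) = -2*(-10827520) = 21655040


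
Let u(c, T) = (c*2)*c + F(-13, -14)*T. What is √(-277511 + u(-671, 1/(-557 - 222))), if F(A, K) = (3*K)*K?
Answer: √378043886559/779 ≈ 789.29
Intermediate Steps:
F(A, K) = 3*K²
u(c, T) = 2*c² + 588*T (u(c, T) = (c*2)*c + (3*(-14)²)*T = (2*c)*c + (3*196)*T = 2*c² + 588*T)
√(-277511 + u(-671, 1/(-557 - 222))) = √(-277511 + (2*(-671)² + 588/(-557 - 222))) = √(-277511 + (2*450241 + 588/(-779))) = √(-277511 + (900482 + 588*(-1/779))) = √(-277511 + (900482 - 588/779)) = √(-277511 + 701474890/779) = √(485293821/779) = √378043886559/779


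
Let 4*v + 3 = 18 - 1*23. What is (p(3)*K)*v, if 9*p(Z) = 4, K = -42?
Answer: 112/3 ≈ 37.333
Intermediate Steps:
p(Z) = 4/9 (p(Z) = (⅑)*4 = 4/9)
v = -2 (v = -¾ + (18 - 1*23)/4 = -¾ + (18 - 23)/4 = -¾ + (¼)*(-5) = -¾ - 5/4 = -2)
(p(3)*K)*v = ((4/9)*(-42))*(-2) = -56/3*(-2) = 112/3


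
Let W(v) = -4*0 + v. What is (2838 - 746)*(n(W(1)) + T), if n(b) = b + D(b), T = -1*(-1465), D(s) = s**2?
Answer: 3068964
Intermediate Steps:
W(v) = v (W(v) = 0 + v = v)
T = 1465
n(b) = b + b**2
(2838 - 746)*(n(W(1)) + T) = (2838 - 746)*(1*(1 + 1) + 1465) = 2092*(1*2 + 1465) = 2092*(2 + 1465) = 2092*1467 = 3068964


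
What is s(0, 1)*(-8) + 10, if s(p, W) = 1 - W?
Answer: 10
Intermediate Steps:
s(0, 1)*(-8) + 10 = (1 - 1*1)*(-8) + 10 = (1 - 1)*(-8) + 10 = 0*(-8) + 10 = 0 + 10 = 10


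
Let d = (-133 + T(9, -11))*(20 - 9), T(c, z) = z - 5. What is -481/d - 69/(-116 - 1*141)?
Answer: 236708/421223 ≈ 0.56195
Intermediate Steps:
T(c, z) = -5 + z
d = -1639 (d = (-133 + (-5 - 11))*(20 - 9) = (-133 - 16)*11 = -149*11 = -1639)
-481/d - 69/(-116 - 1*141) = -481/(-1639) - 69/(-116 - 1*141) = -481*(-1/1639) - 69/(-116 - 141) = 481/1639 - 69/(-257) = 481/1639 - 69*(-1/257) = 481/1639 + 69/257 = 236708/421223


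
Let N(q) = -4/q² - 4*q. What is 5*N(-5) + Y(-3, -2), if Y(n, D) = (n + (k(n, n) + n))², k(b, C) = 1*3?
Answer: 541/5 ≈ 108.20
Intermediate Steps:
k(b, C) = 3
Y(n, D) = (3 + 2*n)² (Y(n, D) = (n + (3 + n))² = (3 + 2*n)²)
N(q) = -4*q - 4/q² (N(q) = -4/q² - 4*q = -4*q - 4/q²)
5*N(-5) + Y(-3, -2) = 5*(-4*(-5) - 4/(-5)²) + (3 + 2*(-3))² = 5*(20 - 4*1/25) + (3 - 6)² = 5*(20 - 4/25) + (-3)² = 5*(496/25) + 9 = 496/5 + 9 = 541/5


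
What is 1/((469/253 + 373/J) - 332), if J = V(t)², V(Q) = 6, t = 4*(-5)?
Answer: -9108/2912603 ≈ -0.0031271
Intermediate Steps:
t = -20
J = 36 (J = 6² = 36)
1/((469/253 + 373/J) - 332) = 1/((469/253 + 373/36) - 332) = 1/(111253/9108 - 332) = 1/(-2912603/9108) = -9108/2912603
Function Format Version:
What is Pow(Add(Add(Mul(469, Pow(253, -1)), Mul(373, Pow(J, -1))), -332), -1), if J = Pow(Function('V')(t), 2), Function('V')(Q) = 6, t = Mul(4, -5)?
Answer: Rational(-9108, 2912603) ≈ -0.0031271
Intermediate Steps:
t = -20
J = 36 (J = Pow(6, 2) = 36)
Pow(Add(Add(Mul(469, Pow(253, -1)), Mul(373, Pow(J, -1))), -332), -1) = Pow(Add(Add(Mul(469, Pow(253, -1)), Mul(373, Pow(36, -1))), -332), -1) = Pow(Add(Add(Mul(469, Rational(1, 253)), Mul(373, Rational(1, 36))), -332), -1) = Pow(Add(Add(Rational(469, 253), Rational(373, 36)), -332), -1) = Pow(Add(Rational(111253, 9108), -332), -1) = Pow(Rational(-2912603, 9108), -1) = Rational(-9108, 2912603)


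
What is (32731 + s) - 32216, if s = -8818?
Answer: -8303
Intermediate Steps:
(32731 + s) - 32216 = (32731 - 8818) - 32216 = 23913 - 32216 = -8303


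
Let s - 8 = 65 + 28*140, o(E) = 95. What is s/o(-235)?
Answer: 3993/95 ≈ 42.032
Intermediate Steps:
s = 3993 (s = 8 + (65 + 28*140) = 8 + (65 + 3920) = 8 + 3985 = 3993)
s/o(-235) = 3993/95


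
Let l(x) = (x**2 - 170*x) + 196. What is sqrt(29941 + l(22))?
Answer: sqrt(26881) ≈ 163.95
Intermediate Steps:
l(x) = 196 + x**2 - 170*x
sqrt(29941 + l(22)) = sqrt(29941 + (196 + 22**2 - 170*22)) = sqrt(29941 + (196 + 484 - 3740)) = sqrt(29941 - 3060) = sqrt(26881)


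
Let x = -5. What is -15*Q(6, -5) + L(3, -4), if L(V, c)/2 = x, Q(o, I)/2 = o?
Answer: -190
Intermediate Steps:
Q(o, I) = 2*o
L(V, c) = -10 (L(V, c) = 2*(-5) = -10)
-15*Q(6, -5) + L(3, -4) = -30*6 - 10 = -15*12 - 10 = -180 - 10 = -190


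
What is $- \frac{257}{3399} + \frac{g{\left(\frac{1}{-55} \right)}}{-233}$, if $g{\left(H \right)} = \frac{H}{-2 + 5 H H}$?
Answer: $- \frac{24144506}{319162701} \approx -0.075649$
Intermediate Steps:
$g{\left(H \right)} = \frac{H}{-2 + 5 H^{2}}$
$- \frac{257}{3399} + \frac{g{\left(\frac{1}{-55} \right)}}{-233} = - \frac{257}{3399} + \frac{\frac{1}{-55} \frac{1}{-2 + 5 \left(\frac{1}{-55}\right)^{2}}}{-233} = \left(-257\right) \frac{1}{3399} + - \frac{1}{55 \left(-2 + 5 \left(- \frac{1}{55}\right)^{2}\right)} \left(- \frac{1}{233}\right) = - \frac{257}{3399} + - \frac{1}{55 \left(-2 + 5 \cdot \frac{1}{3025}\right)} \left(- \frac{1}{233}\right) = - \frac{257}{3399} + - \frac{1}{55 \left(-2 + \frac{1}{605}\right)} \left(- \frac{1}{233}\right) = - \frac{257}{3399} + - \frac{1}{55 \left(- \frac{1209}{605}\right)} \left(- \frac{1}{233}\right) = - \frac{257}{3399} + \left(- \frac{1}{55}\right) \left(- \frac{605}{1209}\right) \left(- \frac{1}{233}\right) = - \frac{257}{3399} + \frac{11}{1209} \left(- \frac{1}{233}\right) = - \frac{257}{3399} - \frac{11}{281697} = - \frac{24144506}{319162701}$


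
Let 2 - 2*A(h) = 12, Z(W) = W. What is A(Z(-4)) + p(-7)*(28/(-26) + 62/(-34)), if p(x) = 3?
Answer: -3028/221 ≈ -13.701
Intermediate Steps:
A(h) = -5 (A(h) = 1 - ½*12 = 1 - 6 = -5)
A(Z(-4)) + p(-7)*(28/(-26) + 62/(-34)) = -5 + 3*(28/(-26) + 62/(-34)) = -5 + 3*(28*(-1/26) + 62*(-1/34)) = -5 + 3*(-14/13 - 31/17) = -5 + 3*(-641/221) = -5 - 1923/221 = -3028/221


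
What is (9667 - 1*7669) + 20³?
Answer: 9998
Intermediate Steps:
(9667 - 1*7669) + 20³ = (9667 - 7669) + 8000 = 1998 + 8000 = 9998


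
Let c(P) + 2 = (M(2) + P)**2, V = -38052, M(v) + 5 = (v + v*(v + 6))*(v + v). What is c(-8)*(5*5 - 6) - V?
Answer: 104153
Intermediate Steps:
M(v) = -5 + 2*v*(v + v*(6 + v)) (M(v) = -5 + (v + v*(v + 6))*(v + v) = -5 + (v + v*(6 + v))*(2*v) = -5 + 2*v*(v + v*(6 + v)))
c(P) = -2 + (67 + P)**2 (c(P) = -2 + ((-5 + 2*2**3 + 14*2**2) + P)**2 = -2 + ((-5 + 2*8 + 14*4) + P)**2 = -2 + ((-5 + 16 + 56) + P)**2 = -2 + (67 + P)**2)
c(-8)*(5*5 - 6) - V = (-2 + (67 - 8)**2)*(5*5 - 6) - 1*(-38052) = (-2 + 59**2)*(25 - 6) + 38052 = (-2 + 3481)*19 + 38052 = 3479*19 + 38052 = 66101 + 38052 = 104153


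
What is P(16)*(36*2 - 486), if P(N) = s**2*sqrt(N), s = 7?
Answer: -81144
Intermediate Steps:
P(N) = 49*sqrt(N) (P(N) = 7**2*sqrt(N) = 49*sqrt(N))
P(16)*(36*2 - 486) = (49*sqrt(16))*(36*2 - 486) = (49*4)*(72 - 486) = 196*(-414) = -81144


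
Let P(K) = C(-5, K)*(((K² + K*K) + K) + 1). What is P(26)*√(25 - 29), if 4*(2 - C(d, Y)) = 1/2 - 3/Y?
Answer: 136521*I/26 ≈ 5250.8*I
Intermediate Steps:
C(d, Y) = 15/8 + 3/(4*Y) (C(d, Y) = 2 - (1/2 - 3/Y)/4 = 2 - (1*(½) - 3/Y)/4 = 2 - (½ - 3/Y)/4 = 2 + (-⅛ + 3/(4*Y)) = 15/8 + 3/(4*Y))
P(K) = 3*(2 + 5*K)*(1 + K + 2*K²)/(8*K) (P(K) = (3*(2 + 5*K)/(8*K))*(((K² + K*K) + K) + 1) = (3*(2 + 5*K)/(8*K))*(((K² + K²) + K) + 1) = (3*(2 + 5*K)/(8*K))*((2*K² + K) + 1) = (3*(2 + 5*K)/(8*K))*((K + 2*K²) + 1) = (3*(2 + 5*K)/(8*K))*(1 + K + 2*K²) = 3*(2 + 5*K)*(1 + K + 2*K²)/(8*K))
P(26)*√(25 - 29) = ((3/8)*(2 + 5*26)*(1 + 26 + 2*26²)/26)*√(25 - 29) = ((3/8)*(1/26)*(2 + 130)*(1 + 26 + 2*676))*√(-4) = ((3/8)*(1/26)*132*(1 + 26 + 1352))*(2*I) = ((3/8)*(1/26)*132*1379)*(2*I) = 136521*(2*I)/52 = 136521*I/26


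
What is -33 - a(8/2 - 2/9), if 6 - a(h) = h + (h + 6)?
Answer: -229/9 ≈ -25.444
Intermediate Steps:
a(h) = -2*h (a(h) = 6 - (h + (h + 6)) = 6 - (h + (6 + h)) = 6 - (6 + 2*h) = 6 + (-6 - 2*h) = -2*h)
-33 - a(8/2 - 2/9) = -33 - (-2)*(8/2 - 2/9) = -33 - (-2)*(8*(½) - 2*⅑) = -33 - (-2)*(4 - 2/9) = -33 - (-2)*34/9 = -33 - 1*(-68/9) = -33 + 68/9 = -229/9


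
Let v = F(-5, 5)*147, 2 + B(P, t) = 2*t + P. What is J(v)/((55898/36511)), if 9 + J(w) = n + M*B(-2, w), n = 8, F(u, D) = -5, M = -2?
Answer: 107597917/55898 ≈ 1924.9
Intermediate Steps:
B(P, t) = -2 + P + 2*t (B(P, t) = -2 + (2*t + P) = -2 + (P + 2*t) = -2 + P + 2*t)
v = -735 (v = -5*147 = -735)
J(w) = 7 - 4*w (J(w) = -9 + (8 - 2*(-2 - 2 + 2*w)) = -9 + (8 - 2*(-4 + 2*w)) = -9 + (8 + (8 - 4*w)) = -9 + (16 - 4*w) = 7 - 4*w)
J(v)/((55898/36511)) = (7 - 4*(-735))/((55898/36511)) = (7 + 2940)/((55898*(1/36511))) = 2947/(55898/36511) = 2947*(36511/55898) = 107597917/55898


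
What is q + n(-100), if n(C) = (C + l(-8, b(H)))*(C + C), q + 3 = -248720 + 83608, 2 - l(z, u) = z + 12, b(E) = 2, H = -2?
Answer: -144715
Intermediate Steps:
l(z, u) = -10 - z (l(z, u) = 2 - (z + 12) = 2 - (12 + z) = 2 + (-12 - z) = -10 - z)
q = -165115 (q = -3 + (-248720 + 83608) = -3 - 165112 = -165115)
n(C) = 2*C*(-2 + C) (n(C) = (C + (-10 - 1*(-8)))*(C + C) = (C + (-10 + 8))*(2*C) = (C - 2)*(2*C) = (-2 + C)*(2*C) = 2*C*(-2 + C))
q + n(-100) = -165115 + 2*(-100)*(-2 - 100) = -165115 + 2*(-100)*(-102) = -165115 + 20400 = -144715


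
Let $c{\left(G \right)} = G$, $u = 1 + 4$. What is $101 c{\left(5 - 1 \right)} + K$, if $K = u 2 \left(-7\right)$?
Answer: $334$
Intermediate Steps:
$u = 5$
$K = -70$ ($K = 5 \cdot 2 \left(-7\right) = 10 \left(-7\right) = -70$)
$101 c{\left(5 - 1 \right)} + K = 101 \left(5 - 1\right) - 70 = 101 \cdot 4 - 70 = 404 - 70 = 334$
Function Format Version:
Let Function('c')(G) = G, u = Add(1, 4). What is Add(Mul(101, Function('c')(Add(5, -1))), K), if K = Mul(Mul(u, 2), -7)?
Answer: 334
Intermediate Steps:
u = 5
K = -70 (K = Mul(Mul(5, 2), -7) = Mul(10, -7) = -70)
Add(Mul(101, Function('c')(Add(5, -1))), K) = Add(Mul(101, Add(5, -1)), -70) = Add(Mul(101, 4), -70) = Add(404, -70) = 334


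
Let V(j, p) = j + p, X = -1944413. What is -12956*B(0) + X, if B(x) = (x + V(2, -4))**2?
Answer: -1996237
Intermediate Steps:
B(x) = (-2 + x)**2 (B(x) = (x + (2 - 4))**2 = (x - 2)**2 = (-2 + x)**2)
-12956*B(0) + X = -12956*(-2 + 0)**2 - 1944413 = -12956*(-2)**2 - 1944413 = -12956*4 - 1944413 = -51824 - 1944413 = -1996237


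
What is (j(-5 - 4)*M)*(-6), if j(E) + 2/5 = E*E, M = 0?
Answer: 0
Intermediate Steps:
j(E) = -2/5 + E**2 (j(E) = -2/5 + E*E = -2/5 + E**2)
(j(-5 - 4)*M)*(-6) = ((-2/5 + (-5 - 4)**2)*0)*(-6) = ((-2/5 + (-9)**2)*0)*(-6) = ((-2/5 + 81)*0)*(-6) = ((403/5)*0)*(-6) = 0*(-6) = 0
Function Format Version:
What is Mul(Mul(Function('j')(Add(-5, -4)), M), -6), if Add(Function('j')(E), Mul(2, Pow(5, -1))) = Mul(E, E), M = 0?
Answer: 0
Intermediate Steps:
Function('j')(E) = Add(Rational(-2, 5), Pow(E, 2)) (Function('j')(E) = Add(Rational(-2, 5), Mul(E, E)) = Add(Rational(-2, 5), Pow(E, 2)))
Mul(Mul(Function('j')(Add(-5, -4)), M), -6) = Mul(Mul(Add(Rational(-2, 5), Pow(Add(-5, -4), 2)), 0), -6) = Mul(Mul(Add(Rational(-2, 5), Pow(-9, 2)), 0), -6) = Mul(Mul(Add(Rational(-2, 5), 81), 0), -6) = Mul(Mul(Rational(403, 5), 0), -6) = Mul(0, -6) = 0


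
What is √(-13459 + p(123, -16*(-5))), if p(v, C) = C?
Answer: I*√13379 ≈ 115.67*I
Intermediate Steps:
√(-13459 + p(123, -16*(-5))) = √(-13459 - 16*(-5)) = √(-13459 + 80) = √(-13379) = I*√13379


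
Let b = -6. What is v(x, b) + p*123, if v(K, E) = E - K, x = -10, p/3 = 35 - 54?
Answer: -7007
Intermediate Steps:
p = -57 (p = 3*(35 - 54) = 3*(-19) = -57)
v(x, b) + p*123 = (-6 - 1*(-10)) - 57*123 = (-6 + 10) - 7011 = 4 - 7011 = -7007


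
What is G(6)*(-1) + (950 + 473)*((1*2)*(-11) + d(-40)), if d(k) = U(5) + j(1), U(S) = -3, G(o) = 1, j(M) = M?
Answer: -34153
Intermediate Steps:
d(k) = -2 (d(k) = -3 + 1 = -2)
G(6)*(-1) + (950 + 473)*((1*2)*(-11) + d(-40)) = 1*(-1) + (950 + 473)*((1*2)*(-11) - 2) = -1 + 1423*(2*(-11) - 2) = -1 + 1423*(-22 - 2) = -1 + 1423*(-24) = -1 - 34152 = -34153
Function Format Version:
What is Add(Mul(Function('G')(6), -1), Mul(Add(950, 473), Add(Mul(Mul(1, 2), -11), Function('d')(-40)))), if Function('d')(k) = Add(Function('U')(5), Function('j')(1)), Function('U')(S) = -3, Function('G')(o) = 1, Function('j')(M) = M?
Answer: -34153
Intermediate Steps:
Function('d')(k) = -2 (Function('d')(k) = Add(-3, 1) = -2)
Add(Mul(Function('G')(6), -1), Mul(Add(950, 473), Add(Mul(Mul(1, 2), -11), Function('d')(-40)))) = Add(Mul(1, -1), Mul(Add(950, 473), Add(Mul(Mul(1, 2), -11), -2))) = Add(-1, Mul(1423, Add(Mul(2, -11), -2))) = Add(-1, Mul(1423, Add(-22, -2))) = Add(-1, Mul(1423, -24)) = Add(-1, -34152) = -34153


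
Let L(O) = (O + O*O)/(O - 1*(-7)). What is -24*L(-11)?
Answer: 660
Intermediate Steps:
L(O) = (O + O²)/(7 + O) (L(O) = (O + O²)/(O + 7) = (O + O²)/(7 + O))
-24*L(-11) = -(-264)*(1 - 11)/(7 - 11) = -(-264)*(-10)/(-4) = -(-264)*(-1)*(-10)/4 = -24*(-55/2) = 660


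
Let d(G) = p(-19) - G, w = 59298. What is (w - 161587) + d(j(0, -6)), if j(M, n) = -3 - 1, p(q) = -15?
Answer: -102300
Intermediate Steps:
j(M, n) = -4
d(G) = -15 - G
(w - 161587) + d(j(0, -6)) = (59298 - 161587) + (-15 - 1*(-4)) = -102289 + (-15 + 4) = -102289 - 11 = -102300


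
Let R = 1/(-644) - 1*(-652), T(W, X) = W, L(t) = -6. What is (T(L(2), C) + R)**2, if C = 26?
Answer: 173075136529/414736 ≈ 4.1731e+5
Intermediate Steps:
R = 419887/644 (R = -1/644 + 652 = 419887/644 ≈ 652.00)
(T(L(2), C) + R)**2 = (-6 + 419887/644)**2 = (416023/644)**2 = 173075136529/414736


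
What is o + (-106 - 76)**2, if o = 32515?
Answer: 65639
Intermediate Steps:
o + (-106 - 76)**2 = 32515 + (-106 - 76)**2 = 32515 + (-182)**2 = 32515 + 33124 = 65639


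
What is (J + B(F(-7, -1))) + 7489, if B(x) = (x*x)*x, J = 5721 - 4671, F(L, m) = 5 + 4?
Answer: 9268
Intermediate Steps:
F(L, m) = 9
J = 1050
B(x) = x³ (B(x) = x²*x = x³)
(J + B(F(-7, -1))) + 7489 = (1050 + 9³) + 7489 = (1050 + 729) + 7489 = 1779 + 7489 = 9268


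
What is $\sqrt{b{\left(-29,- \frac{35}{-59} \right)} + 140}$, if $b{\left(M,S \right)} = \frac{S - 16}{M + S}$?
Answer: $\frac{\sqrt{98695031}}{838} \approx 11.855$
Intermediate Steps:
$b{\left(M,S \right)} = \frac{-16 + S}{M + S}$
$\sqrt{b{\left(-29,- \frac{35}{-59} \right)} + 140} = \sqrt{\frac{-16 - \frac{35}{-59}}{-29 - \frac{35}{-59}} + 140} = \sqrt{\frac{-16 - - \frac{35}{59}}{-29 - - \frac{35}{59}} + 140} = \sqrt{\frac{-16 + \frac{35}{59}}{-29 + \frac{35}{59}} + 140} = \sqrt{\frac{1}{- \frac{1676}{59}} \left(- \frac{909}{59}\right) + 140} = \sqrt{\left(- \frac{59}{1676}\right) \left(- \frac{909}{59}\right) + 140} = \sqrt{\frac{909}{1676} + 140} = \sqrt{\frac{235549}{1676}} = \frac{\sqrt{98695031}}{838}$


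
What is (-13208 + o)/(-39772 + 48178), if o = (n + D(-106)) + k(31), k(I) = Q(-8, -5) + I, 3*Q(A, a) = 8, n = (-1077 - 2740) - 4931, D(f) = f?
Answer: -66085/25218 ≈ -2.6205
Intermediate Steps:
n = -8748 (n = -3817 - 4931 = -8748)
Q(A, a) = 8/3 (Q(A, a) = (⅓)*8 = 8/3)
k(I) = 8/3 + I
o = -26461/3 (o = (-8748 - 106) + (8/3 + 31) = -8854 + 101/3 = -26461/3 ≈ -8820.3)
(-13208 + o)/(-39772 + 48178) = (-13208 - 26461/3)/(-39772 + 48178) = -66085/3/8406 = -66085/3*1/8406 = -66085/25218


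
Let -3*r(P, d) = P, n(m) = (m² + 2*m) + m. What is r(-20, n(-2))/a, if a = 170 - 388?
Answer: -10/327 ≈ -0.030581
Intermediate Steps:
n(m) = m² + 3*m
r(P, d) = -P/3
a = -218
r(-20, n(-2))/a = -⅓*(-20)/(-218) = (20/3)*(-1/218) = -10/327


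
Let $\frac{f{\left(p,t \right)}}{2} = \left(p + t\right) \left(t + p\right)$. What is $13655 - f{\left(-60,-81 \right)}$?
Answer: $-26107$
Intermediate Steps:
$f{\left(p,t \right)} = 2 \left(p + t\right)^{2}$ ($f{\left(p,t \right)} = 2 \left(p + t\right) \left(t + p\right) = 2 \left(p + t\right) \left(p + t\right) = 2 \left(p + t\right)^{2}$)
$13655 - f{\left(-60,-81 \right)} = 13655 - 2 \left(-60 - 81\right)^{2} = 13655 - 2 \left(-141\right)^{2} = 13655 - 2 \cdot 19881 = 13655 - 39762 = -26107$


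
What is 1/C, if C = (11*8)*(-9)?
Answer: -1/792 ≈ -0.0012626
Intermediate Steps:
C = -792 (C = 88*(-9) = -792)
1/C = 1/(-792) = -1/792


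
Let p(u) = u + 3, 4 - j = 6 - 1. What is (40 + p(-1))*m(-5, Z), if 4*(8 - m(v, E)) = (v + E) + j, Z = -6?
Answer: 462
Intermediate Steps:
j = -1 (j = 4 - (6 - 1) = 4 - 1*5 = 4 - 5 = -1)
p(u) = 3 + u
m(v, E) = 33/4 - E/4 - v/4 (m(v, E) = 8 - ((v + E) - 1)/4 = 8 - ((E + v) - 1)/4 = 8 - (-1 + E + v)/4 = 8 + (¼ - E/4 - v/4) = 33/4 - E/4 - v/4)
(40 + p(-1))*m(-5, Z) = (40 + (3 - 1))*(33/4 - ¼*(-6) - ¼*(-5)) = (40 + 2)*(33/4 + 3/2 + 5/4) = 42*11 = 462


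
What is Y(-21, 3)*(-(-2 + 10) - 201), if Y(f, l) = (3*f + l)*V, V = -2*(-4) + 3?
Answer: 137940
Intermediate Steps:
V = 11 (V = 8 + 3 = 11)
Y(f, l) = 11*l + 33*f (Y(f, l) = (3*f + l)*11 = (l + 3*f)*11 = 11*l + 33*f)
Y(-21, 3)*(-(-2 + 10) - 201) = (11*3 + 33*(-21))*(-(-2 + 10) - 201) = (33 - 693)*(-1*8 - 201) = -660*(-8 - 201) = -660*(-209) = 137940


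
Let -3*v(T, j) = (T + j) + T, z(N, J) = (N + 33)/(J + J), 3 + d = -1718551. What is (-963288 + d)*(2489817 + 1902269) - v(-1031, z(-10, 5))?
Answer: -353366421092957/30 ≈ -1.1779e+13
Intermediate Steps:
d = -1718554 (d = -3 - 1718551 = -1718554)
z(N, J) = (33 + N)/(2*J) (z(N, J) = (33 + N)/((2*J)) = (33 + N)*(1/(2*J)) = (33 + N)/(2*J))
v(T, j) = -2*T/3 - j/3 (v(T, j) = -((T + j) + T)/3 = -(j + 2*T)/3 = -2*T/3 - j/3)
(-963288 + d)*(2489817 + 1902269) - v(-1031, z(-10, 5)) = (-963288 - 1718554)*(2489817 + 1902269) - (-2/3*(-1031) - (33 - 10)/(6*5)) = -2681842*4392086 - (2062/3 - 23/(6*5)) = -11778880702412 - (2062/3 - 1/3*23/10) = -11778880702412 - (2062/3 - 23/30) = -11778880702412 - 1*20597/30 = -11778880702412 - 20597/30 = -353366421092957/30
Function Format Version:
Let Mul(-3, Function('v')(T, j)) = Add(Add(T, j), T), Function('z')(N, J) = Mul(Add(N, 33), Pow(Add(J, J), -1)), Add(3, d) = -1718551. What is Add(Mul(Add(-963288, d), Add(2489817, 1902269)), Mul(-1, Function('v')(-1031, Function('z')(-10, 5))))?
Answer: Rational(-353366421092957, 30) ≈ -1.1779e+13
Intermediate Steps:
d = -1718554 (d = Add(-3, -1718551) = -1718554)
Function('z')(N, J) = Mul(Rational(1, 2), Pow(J, -1), Add(33, N)) (Function('z')(N, J) = Mul(Add(33, N), Pow(Mul(2, J), -1)) = Mul(Add(33, N), Mul(Rational(1, 2), Pow(J, -1))) = Mul(Rational(1, 2), Pow(J, -1), Add(33, N)))
Function('v')(T, j) = Add(Mul(Rational(-2, 3), T), Mul(Rational(-1, 3), j)) (Function('v')(T, j) = Mul(Rational(-1, 3), Add(Add(T, j), T)) = Mul(Rational(-1, 3), Add(j, Mul(2, T))) = Add(Mul(Rational(-2, 3), T), Mul(Rational(-1, 3), j)))
Add(Mul(Add(-963288, d), Add(2489817, 1902269)), Mul(-1, Function('v')(-1031, Function('z')(-10, 5)))) = Add(Mul(Add(-963288, -1718554), Add(2489817, 1902269)), Mul(-1, Add(Mul(Rational(-2, 3), -1031), Mul(Rational(-1, 3), Mul(Rational(1, 2), Pow(5, -1), Add(33, -10)))))) = Add(Mul(-2681842, 4392086), Mul(-1, Add(Rational(2062, 3), Mul(Rational(-1, 3), Mul(Rational(1, 2), Rational(1, 5), 23))))) = Add(-11778880702412, Mul(-1, Add(Rational(2062, 3), Mul(Rational(-1, 3), Rational(23, 10))))) = Add(-11778880702412, Mul(-1, Add(Rational(2062, 3), Rational(-23, 30)))) = Add(-11778880702412, Mul(-1, Rational(20597, 30))) = Add(-11778880702412, Rational(-20597, 30)) = Rational(-353366421092957, 30)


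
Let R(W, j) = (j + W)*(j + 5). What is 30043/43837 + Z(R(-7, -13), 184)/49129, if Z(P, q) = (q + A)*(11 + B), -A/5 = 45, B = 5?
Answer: 1447225475/2153667973 ≈ 0.67198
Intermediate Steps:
A = -225 (A = -5*45 = -225)
R(W, j) = (5 + j)*(W + j) (R(W, j) = (W + j)*(5 + j) = (5 + j)*(W + j))
Z(P, q) = -3600 + 16*q (Z(P, q) = (q - 225)*(11 + 5) = (-225 + q)*16 = -3600 + 16*q)
30043/43837 + Z(R(-7, -13), 184)/49129 = 30043/43837 + (-3600 + 16*184)/49129 = 30043*(1/43837) + (-3600 + 2944)*(1/49129) = 30043/43837 - 656*1/49129 = 30043/43837 - 656/49129 = 1447225475/2153667973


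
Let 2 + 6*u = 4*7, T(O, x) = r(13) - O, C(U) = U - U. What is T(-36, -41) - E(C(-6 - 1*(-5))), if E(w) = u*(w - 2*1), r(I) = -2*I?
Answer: 56/3 ≈ 18.667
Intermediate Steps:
C(U) = 0
T(O, x) = -26 - O (T(O, x) = -2*13 - O = -26 - O)
u = 13/3 (u = -⅓ + (4*7)/6 = -⅓ + (⅙)*28 = -⅓ + 14/3 = 13/3 ≈ 4.3333)
E(w) = -26/3 + 13*w/3 (E(w) = 13*(w - 2*1)/3 = 13*(w - 2)/3 = 13*(-2 + w)/3 = -26/3 + 13*w/3)
T(-36, -41) - E(C(-6 - 1*(-5))) = (-26 - 1*(-36)) - (-26/3 + (13/3)*0) = (-26 + 36) - (-26/3 + 0) = 10 - 1*(-26/3) = 10 + 26/3 = 56/3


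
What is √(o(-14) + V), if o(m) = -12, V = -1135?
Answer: I*√1147 ≈ 33.867*I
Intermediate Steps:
√(o(-14) + V) = √(-12 - 1135) = √(-1147) = I*√1147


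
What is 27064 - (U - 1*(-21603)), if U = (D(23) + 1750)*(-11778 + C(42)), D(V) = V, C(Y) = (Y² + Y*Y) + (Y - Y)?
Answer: 14632711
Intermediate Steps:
C(Y) = 2*Y² (C(Y) = (Y² + Y²) + 0 = 2*Y² + 0 = 2*Y²)
U = -14627250 (U = (23 + 1750)*(-11778 + 2*42²) = 1773*(-11778 + 2*1764) = 1773*(-11778 + 3528) = 1773*(-8250) = -14627250)
27064 - (U - 1*(-21603)) = 27064 - (-14627250 - 1*(-21603)) = 27064 - (-14627250 + 21603) = 27064 - 1*(-14605647) = 27064 + 14605647 = 14632711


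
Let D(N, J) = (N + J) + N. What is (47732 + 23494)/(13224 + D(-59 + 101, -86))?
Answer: 35613/6611 ≈ 5.3869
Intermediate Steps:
D(N, J) = J + 2*N (D(N, J) = (J + N) + N = J + 2*N)
(47732 + 23494)/(13224 + D(-59 + 101, -86)) = (47732 + 23494)/(13224 + (-86 + 2*(-59 + 101))) = 71226/(13224 + (-86 + 2*42)) = 71226/(13224 + (-86 + 84)) = 71226/(13224 - 2) = 71226/13222 = 71226*(1/13222) = 35613/6611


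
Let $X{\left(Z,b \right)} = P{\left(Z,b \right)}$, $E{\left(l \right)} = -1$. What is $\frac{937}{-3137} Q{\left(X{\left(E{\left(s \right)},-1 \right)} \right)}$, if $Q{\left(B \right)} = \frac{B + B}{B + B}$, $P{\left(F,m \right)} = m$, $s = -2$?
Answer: $- \frac{937}{3137} \approx -0.29869$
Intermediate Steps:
$X{\left(Z,b \right)} = b$
$Q{\left(B \right)} = 1$ ($Q{\left(B \right)} = \frac{2 B}{2 B} = 2 B \frac{1}{2 B} = 1$)
$\frac{937}{-3137} Q{\left(X{\left(E{\left(s \right)},-1 \right)} \right)} = \frac{937}{-3137} \cdot 1 = 937 \left(- \frac{1}{3137}\right) 1 = \left(- \frac{937}{3137}\right) 1 = - \frac{937}{3137}$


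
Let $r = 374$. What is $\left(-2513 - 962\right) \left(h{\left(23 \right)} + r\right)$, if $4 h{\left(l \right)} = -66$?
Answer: $- \frac{2484625}{2} \approx -1.2423 \cdot 10^{6}$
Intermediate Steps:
$h{\left(l \right)} = - \frac{33}{2}$ ($h{\left(l \right)} = \frac{1}{4} \left(-66\right) = - \frac{33}{2}$)
$\left(-2513 - 962\right) \left(h{\left(23 \right)} + r\right) = \left(-2513 - 962\right) \left(- \frac{33}{2} + 374\right) = \left(-2513 - 962\right) \frac{715}{2} = \left(-3475\right) \frac{715}{2} = - \frac{2484625}{2}$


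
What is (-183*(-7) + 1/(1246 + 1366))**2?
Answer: 11195535316729/6822544 ≈ 1.6410e+6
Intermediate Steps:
(-183*(-7) + 1/(1246 + 1366))**2 = (1281 + 1/2612)**2 = (3345973/2612)**2 = 11195535316729/6822544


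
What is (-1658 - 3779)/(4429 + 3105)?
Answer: -5437/7534 ≈ -0.72166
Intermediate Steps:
(-1658 - 3779)/(4429 + 3105) = -5437/7534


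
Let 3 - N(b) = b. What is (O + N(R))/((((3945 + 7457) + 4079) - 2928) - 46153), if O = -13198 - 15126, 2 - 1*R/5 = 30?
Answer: 28181/33600 ≈ 0.83872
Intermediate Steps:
R = -140 (R = 10 - 5*30 = 10 - 150 = -140)
N(b) = 3 - b
O = -28324
(O + N(R))/((((3945 + 7457) + 4079) - 2928) - 46153) = (-28324 + (3 - 1*(-140)))/((((3945 + 7457) + 4079) - 2928) - 46153) = (-28324 + (3 + 140))/(((11402 + 4079) - 2928) - 46153) = (-28324 + 143)/((15481 - 2928) - 46153) = -28181/(12553 - 46153) = -28181/(-33600) = -28181*(-1/33600) = 28181/33600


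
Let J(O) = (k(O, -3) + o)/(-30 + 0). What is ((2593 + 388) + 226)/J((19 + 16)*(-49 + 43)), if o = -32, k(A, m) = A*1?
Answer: 48105/121 ≈ 397.56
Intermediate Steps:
k(A, m) = A
J(O) = 16/15 - O/30 (J(O) = (O - 32)/(-30 + 0) = (-32 + O)/(-30) = (-32 + O)*(-1/30) = 16/15 - O/30)
((2593 + 388) + 226)/J((19 + 16)*(-49 + 43)) = ((2593 + 388) + 226)/(16/15 - (19 + 16)*(-49 + 43)/30) = (2981 + 226)/(16/15 - 7*(-6)/6) = 3207/(16/15 - 1/30*(-210)) = 3207/(16/15 + 7) = 3207/(121/15) = 3207*(15/121) = 48105/121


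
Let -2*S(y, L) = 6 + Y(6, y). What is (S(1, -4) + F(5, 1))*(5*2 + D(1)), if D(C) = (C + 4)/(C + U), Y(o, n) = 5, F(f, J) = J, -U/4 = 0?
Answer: -135/2 ≈ -67.500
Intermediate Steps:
U = 0 (U = -4*0 = 0)
D(C) = (4 + C)/C (D(C) = (C + 4)/(C + 0) = (4 + C)/C)
S(y, L) = -11/2 (S(y, L) = -(6 + 5)/2 = -½*11 = -11/2)
(S(1, -4) + F(5, 1))*(5*2 + D(1)) = (-11/2 + 1)*(5*2 + (4 + 1)/1) = -9*(10 + 1*5)/2 = -9*(10 + 5)/2 = -9/2*15 = -135/2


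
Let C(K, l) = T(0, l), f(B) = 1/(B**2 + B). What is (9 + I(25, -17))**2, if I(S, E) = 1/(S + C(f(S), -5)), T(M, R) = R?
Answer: 32761/400 ≈ 81.902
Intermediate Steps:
f(B) = 1/(B + B**2)
C(K, l) = l
I(S, E) = 1/(-5 + S) (I(S, E) = 1/(S - 5) = 1/(-5 + S))
(9 + I(25, -17))**2 = (9 + 1/(-5 + 25))**2 = (9 + 1/20)**2 = (181/20)**2 = 32761/400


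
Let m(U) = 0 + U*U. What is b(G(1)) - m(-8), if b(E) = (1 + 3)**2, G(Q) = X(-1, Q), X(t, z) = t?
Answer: -48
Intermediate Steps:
G(Q) = -1
b(E) = 16 (b(E) = 4**2 = 16)
m(U) = U**2 (m(U) = 0 + U**2 = U**2)
b(G(1)) - m(-8) = 16 - 1*(-8)**2 = 16 - 1*64 = 16 - 64 = -48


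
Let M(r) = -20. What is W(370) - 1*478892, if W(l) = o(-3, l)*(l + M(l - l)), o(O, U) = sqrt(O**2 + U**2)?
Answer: -478892 + 350*sqrt(136909) ≈ -3.4939e+5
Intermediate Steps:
W(l) = sqrt(9 + l**2)*(-20 + l) (W(l) = sqrt((-3)**2 + l**2)*(l - 20) = sqrt(9 + l**2)*(-20 + l))
W(370) - 1*478892 = sqrt(9 + 370**2)*(-20 + 370) - 1*478892 = sqrt(9 + 136900)*350 - 478892 = sqrt(136909)*350 - 478892 = 350*sqrt(136909) - 478892 = -478892 + 350*sqrt(136909)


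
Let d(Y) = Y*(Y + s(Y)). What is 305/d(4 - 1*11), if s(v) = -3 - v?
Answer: 305/21 ≈ 14.524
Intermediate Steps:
d(Y) = -3*Y (d(Y) = Y*(Y + (-3 - Y)) = Y*(-3) = -3*Y)
305/d(4 - 1*11) = 305/((-3*(4 - 1*11))) = 305/((-3*(4 - 11))) = 305/((-3*(-7))) = 305/21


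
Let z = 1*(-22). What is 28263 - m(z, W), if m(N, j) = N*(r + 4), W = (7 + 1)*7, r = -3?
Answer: 28285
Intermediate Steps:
z = -22
W = 56 (W = 8*7 = 56)
m(N, j) = N (m(N, j) = N*(-3 + 4) = N*1 = N)
28263 - m(z, W) = 28263 - 1*(-22) = 28263 + 22 = 28285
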